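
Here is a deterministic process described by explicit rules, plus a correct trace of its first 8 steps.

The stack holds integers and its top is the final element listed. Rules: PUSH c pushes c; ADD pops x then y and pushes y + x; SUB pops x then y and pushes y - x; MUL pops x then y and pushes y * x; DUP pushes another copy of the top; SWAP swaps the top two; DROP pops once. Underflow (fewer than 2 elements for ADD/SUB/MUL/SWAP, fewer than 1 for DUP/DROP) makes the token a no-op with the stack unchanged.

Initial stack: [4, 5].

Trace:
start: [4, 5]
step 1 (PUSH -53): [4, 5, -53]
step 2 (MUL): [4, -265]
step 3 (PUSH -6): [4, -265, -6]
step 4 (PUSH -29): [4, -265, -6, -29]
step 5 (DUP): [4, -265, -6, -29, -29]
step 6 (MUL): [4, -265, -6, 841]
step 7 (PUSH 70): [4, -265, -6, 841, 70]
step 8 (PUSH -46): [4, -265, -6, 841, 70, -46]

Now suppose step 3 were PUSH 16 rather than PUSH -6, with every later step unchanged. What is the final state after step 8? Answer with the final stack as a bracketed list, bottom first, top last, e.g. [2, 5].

(re-executing from step 3 with the substitution; state before step 3: [4, -265])
step 3 (PUSH 16): [4, -265, 16]
step 4 (PUSH -29): [4, -265, 16, -29]
step 5 (DUP): [4, -265, 16, -29, -29]
step 6 (MUL): [4, -265, 16, 841]
step 7 (PUSH 70): [4, -265, 16, 841, 70]
step 8 (PUSH -46): [4, -265, 16, 841, 70, -46]

[4, -265, 16, 841, 70, -46]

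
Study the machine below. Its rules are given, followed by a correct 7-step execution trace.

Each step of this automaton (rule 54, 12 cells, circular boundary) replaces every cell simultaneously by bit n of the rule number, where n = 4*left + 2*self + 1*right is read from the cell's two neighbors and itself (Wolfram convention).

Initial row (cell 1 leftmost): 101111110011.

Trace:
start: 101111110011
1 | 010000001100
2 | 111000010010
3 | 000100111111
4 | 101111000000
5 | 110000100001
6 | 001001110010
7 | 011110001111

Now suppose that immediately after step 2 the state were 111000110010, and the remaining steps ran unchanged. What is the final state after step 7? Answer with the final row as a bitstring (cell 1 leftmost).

state after step 2 := 111000110010
3 | 000101001111
4 | 101111110000
5 | 110000001001
6 | 001000011110
7 | 011100100001

011100100001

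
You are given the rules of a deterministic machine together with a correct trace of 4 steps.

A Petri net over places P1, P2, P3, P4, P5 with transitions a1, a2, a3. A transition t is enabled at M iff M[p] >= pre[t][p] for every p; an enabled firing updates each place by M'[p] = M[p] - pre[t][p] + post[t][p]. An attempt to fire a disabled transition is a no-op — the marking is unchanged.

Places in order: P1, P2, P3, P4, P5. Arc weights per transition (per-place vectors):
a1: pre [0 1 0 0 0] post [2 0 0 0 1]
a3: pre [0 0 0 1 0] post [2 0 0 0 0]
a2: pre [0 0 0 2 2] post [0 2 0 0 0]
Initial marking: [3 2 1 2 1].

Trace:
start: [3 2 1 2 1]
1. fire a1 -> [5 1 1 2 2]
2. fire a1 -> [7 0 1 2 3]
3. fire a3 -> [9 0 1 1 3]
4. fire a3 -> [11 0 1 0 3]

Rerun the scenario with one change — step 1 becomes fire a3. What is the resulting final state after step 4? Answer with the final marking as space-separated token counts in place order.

(re-executing from step 1 with the substitution; state before step 1: [3 2 1 2 1])
1. fire a3 -> [5 2 1 1 1]
2. fire a1 -> [7 1 1 1 2]
3. fire a3 -> [9 1 1 0 2]
4. fire a3 -> [9 1 1 0 2]

9 1 1 0 2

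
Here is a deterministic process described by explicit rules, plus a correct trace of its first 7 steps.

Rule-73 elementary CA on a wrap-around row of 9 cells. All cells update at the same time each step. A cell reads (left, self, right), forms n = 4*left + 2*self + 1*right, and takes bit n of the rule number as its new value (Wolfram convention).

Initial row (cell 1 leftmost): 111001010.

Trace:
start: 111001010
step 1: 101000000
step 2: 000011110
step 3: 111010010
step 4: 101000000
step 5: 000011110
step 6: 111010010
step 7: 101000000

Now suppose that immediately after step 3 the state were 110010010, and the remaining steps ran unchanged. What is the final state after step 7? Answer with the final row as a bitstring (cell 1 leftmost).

110001000

state after step 3 := 110010010
step 4: 110000000
step 5: 110111110
step 6: 110100010
step 7: 110001000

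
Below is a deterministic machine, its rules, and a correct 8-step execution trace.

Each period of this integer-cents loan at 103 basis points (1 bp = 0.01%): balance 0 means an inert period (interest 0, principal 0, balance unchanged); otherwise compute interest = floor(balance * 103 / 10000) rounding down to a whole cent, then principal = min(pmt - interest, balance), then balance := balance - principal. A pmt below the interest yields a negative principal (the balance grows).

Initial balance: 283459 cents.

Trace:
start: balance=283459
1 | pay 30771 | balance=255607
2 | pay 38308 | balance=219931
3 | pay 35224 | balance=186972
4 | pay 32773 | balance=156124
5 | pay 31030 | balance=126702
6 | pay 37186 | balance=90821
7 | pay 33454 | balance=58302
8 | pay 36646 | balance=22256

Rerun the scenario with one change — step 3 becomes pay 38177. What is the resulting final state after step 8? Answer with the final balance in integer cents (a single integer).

(re-executing from step 3 with the substitution; state before step 3: balance=219931)
3 | pay 38177 | balance=184019
4 | pay 32773 | balance=153141
5 | pay 31030 | balance=123688
6 | pay 37186 | balance=87775
7 | pay 33454 | balance=55225
8 | pay 36646 | balance=19147

19147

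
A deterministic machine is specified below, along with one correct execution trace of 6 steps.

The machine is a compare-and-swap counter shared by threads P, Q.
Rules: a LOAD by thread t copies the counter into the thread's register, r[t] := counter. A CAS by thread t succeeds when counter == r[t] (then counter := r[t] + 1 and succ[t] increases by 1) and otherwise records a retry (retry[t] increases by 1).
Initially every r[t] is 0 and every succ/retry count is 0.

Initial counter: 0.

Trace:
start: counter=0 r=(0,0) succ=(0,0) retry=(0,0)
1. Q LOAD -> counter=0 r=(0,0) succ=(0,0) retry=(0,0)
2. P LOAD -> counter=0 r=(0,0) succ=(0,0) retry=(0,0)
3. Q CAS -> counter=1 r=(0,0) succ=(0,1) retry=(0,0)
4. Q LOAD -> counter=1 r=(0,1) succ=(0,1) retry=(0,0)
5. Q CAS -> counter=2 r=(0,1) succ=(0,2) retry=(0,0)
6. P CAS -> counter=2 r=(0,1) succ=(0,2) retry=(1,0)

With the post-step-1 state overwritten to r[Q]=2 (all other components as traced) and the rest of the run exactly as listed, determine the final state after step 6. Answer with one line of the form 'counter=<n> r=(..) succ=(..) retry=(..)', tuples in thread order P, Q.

state after step 1 := counter=0 r=(0,2) succ=(0,0) retry=(0,0)
2. P LOAD -> counter=0 r=(0,2) succ=(0,0) retry=(0,0)
3. Q CAS -> counter=0 r=(0,2) succ=(0,0) retry=(0,1)
4. Q LOAD -> counter=0 r=(0,0) succ=(0,0) retry=(0,1)
5. Q CAS -> counter=1 r=(0,0) succ=(0,1) retry=(0,1)
6. P CAS -> counter=1 r=(0,0) succ=(0,1) retry=(1,1)

counter=1 r=(0,0) succ=(0,1) retry=(1,1)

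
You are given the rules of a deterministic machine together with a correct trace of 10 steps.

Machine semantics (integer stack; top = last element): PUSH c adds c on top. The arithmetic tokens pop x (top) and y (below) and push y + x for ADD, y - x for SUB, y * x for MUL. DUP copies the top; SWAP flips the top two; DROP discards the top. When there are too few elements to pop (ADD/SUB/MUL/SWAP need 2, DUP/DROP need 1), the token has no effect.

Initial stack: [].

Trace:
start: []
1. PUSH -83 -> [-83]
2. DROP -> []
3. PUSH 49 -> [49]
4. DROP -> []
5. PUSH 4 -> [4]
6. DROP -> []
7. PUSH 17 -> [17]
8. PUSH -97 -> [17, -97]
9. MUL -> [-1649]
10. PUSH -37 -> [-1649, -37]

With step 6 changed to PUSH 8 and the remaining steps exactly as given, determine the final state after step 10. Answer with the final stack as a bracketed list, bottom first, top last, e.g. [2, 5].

(re-executing from step 6 with the substitution; state before step 6: [4])
6. PUSH 8 -> [4, 8]
7. PUSH 17 -> [4, 8, 17]
8. PUSH -97 -> [4, 8, 17, -97]
9. MUL -> [4, 8, -1649]
10. PUSH -37 -> [4, 8, -1649, -37]

[4, 8, -1649, -37]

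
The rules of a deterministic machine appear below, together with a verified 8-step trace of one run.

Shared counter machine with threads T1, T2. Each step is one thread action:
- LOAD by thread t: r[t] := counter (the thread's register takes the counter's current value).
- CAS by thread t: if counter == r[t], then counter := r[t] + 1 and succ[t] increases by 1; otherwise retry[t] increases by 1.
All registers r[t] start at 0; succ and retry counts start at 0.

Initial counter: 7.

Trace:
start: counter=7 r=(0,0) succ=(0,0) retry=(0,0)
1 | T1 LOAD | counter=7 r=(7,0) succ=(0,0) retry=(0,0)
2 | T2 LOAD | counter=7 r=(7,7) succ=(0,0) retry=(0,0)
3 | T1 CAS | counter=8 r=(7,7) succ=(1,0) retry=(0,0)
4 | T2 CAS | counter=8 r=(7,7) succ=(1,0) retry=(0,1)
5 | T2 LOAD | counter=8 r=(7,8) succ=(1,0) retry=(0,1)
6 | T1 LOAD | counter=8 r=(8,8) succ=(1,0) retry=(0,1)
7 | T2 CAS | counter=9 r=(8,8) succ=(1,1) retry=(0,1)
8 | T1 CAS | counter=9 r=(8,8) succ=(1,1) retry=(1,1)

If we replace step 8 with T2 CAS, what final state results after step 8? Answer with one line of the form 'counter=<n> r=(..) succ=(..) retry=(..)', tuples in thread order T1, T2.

(re-executing from step 8 with the substitution; state before step 8: counter=9 r=(8,8) succ=(1,1) retry=(0,1))
8 | T2 CAS | counter=9 r=(8,8) succ=(1,1) retry=(0,2)

counter=9 r=(8,8) succ=(1,1) retry=(0,2)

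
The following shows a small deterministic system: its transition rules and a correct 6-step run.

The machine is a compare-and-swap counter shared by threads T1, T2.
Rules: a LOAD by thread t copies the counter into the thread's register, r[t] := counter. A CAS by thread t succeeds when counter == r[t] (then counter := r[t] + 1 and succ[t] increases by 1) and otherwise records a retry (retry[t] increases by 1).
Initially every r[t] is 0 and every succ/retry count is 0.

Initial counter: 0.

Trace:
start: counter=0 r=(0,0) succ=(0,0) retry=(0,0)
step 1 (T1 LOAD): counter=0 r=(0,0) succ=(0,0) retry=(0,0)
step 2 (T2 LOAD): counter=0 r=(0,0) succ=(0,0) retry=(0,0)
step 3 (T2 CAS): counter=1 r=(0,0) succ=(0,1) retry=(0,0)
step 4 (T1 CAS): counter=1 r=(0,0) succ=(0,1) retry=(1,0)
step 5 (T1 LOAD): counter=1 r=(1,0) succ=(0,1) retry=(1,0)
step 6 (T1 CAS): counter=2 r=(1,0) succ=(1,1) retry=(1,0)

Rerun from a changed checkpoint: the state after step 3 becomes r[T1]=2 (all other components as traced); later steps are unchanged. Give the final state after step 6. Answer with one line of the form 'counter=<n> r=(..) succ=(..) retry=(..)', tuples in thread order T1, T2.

counter=2 r=(1,0) succ=(1,1) retry=(1,0)

state after step 3 := counter=1 r=(2,0) succ=(0,1) retry=(0,0)
step 4 (T1 CAS): counter=1 r=(2,0) succ=(0,1) retry=(1,0)
step 5 (T1 LOAD): counter=1 r=(1,0) succ=(0,1) retry=(1,0)
step 6 (T1 CAS): counter=2 r=(1,0) succ=(1,1) retry=(1,0)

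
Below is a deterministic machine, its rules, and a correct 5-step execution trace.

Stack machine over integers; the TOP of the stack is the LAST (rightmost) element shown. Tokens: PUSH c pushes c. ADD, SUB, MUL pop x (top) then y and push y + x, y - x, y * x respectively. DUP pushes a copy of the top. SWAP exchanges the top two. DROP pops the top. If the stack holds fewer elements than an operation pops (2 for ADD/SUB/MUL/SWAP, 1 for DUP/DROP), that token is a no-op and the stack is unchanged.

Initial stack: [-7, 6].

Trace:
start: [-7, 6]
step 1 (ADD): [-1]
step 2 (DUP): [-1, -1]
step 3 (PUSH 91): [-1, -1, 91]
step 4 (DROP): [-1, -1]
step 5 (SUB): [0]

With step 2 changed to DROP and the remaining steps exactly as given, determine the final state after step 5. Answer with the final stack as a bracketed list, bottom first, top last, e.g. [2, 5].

(re-executing from step 2 with the substitution; state before step 2: [-1])
step 2 (DROP): []
step 3 (PUSH 91): [91]
step 4 (DROP): []
step 5 (SUB): []

[]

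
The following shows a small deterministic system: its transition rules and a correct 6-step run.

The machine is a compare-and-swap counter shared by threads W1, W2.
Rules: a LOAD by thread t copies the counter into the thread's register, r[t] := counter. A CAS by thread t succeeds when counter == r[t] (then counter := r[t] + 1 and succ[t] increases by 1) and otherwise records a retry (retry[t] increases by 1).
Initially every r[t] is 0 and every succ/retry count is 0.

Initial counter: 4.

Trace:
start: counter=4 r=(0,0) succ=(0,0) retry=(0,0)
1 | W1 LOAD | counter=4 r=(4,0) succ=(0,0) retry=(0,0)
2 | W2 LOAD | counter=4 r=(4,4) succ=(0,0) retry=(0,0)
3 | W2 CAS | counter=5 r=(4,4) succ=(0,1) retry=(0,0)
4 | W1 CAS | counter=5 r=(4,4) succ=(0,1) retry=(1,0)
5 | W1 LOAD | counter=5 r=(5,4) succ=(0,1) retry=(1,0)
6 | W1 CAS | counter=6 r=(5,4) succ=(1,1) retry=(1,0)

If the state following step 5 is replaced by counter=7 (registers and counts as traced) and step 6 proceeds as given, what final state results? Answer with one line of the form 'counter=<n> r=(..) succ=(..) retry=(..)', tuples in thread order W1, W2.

state after step 5 := counter=7 r=(5,4) succ=(0,1) retry=(1,0)
6 | W1 CAS | counter=7 r=(5,4) succ=(0,1) retry=(2,0)

counter=7 r=(5,4) succ=(0,1) retry=(2,0)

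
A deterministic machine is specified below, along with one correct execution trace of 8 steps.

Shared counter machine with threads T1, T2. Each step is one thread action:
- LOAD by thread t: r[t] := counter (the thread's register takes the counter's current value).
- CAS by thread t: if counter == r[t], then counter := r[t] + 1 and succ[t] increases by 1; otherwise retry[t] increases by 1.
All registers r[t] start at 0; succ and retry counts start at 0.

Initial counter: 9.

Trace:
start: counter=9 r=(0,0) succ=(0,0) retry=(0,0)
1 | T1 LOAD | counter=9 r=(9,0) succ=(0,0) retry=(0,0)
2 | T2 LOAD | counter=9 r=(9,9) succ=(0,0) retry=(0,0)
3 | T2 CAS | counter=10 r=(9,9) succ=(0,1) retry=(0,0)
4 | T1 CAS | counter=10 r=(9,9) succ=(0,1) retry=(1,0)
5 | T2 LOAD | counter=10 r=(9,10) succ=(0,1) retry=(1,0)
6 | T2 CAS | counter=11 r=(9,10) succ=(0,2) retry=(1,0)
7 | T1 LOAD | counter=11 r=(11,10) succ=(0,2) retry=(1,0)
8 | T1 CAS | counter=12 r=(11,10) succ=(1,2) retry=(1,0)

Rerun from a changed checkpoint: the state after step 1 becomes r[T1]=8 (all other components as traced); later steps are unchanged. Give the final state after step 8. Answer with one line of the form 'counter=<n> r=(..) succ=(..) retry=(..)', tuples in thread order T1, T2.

state after step 1 := counter=9 r=(8,0) succ=(0,0) retry=(0,0)
2 | T2 LOAD | counter=9 r=(8,9) succ=(0,0) retry=(0,0)
3 | T2 CAS | counter=10 r=(8,9) succ=(0,1) retry=(0,0)
4 | T1 CAS | counter=10 r=(8,9) succ=(0,1) retry=(1,0)
5 | T2 LOAD | counter=10 r=(8,10) succ=(0,1) retry=(1,0)
6 | T2 CAS | counter=11 r=(8,10) succ=(0,2) retry=(1,0)
7 | T1 LOAD | counter=11 r=(11,10) succ=(0,2) retry=(1,0)
8 | T1 CAS | counter=12 r=(11,10) succ=(1,2) retry=(1,0)

counter=12 r=(11,10) succ=(1,2) retry=(1,0)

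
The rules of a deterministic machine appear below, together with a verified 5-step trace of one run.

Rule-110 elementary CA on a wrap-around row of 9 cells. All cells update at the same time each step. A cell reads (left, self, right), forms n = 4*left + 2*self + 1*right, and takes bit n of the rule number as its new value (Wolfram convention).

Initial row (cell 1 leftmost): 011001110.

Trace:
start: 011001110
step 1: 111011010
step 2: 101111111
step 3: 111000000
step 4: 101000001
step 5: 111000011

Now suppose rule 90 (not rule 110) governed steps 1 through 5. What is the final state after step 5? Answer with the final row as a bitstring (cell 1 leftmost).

(re-executing steps 1..5 under rule 90; state before step 1: 011001110)
step 1: 111111011
step 2: 000001010
step 3: 000010001
step 4: 100101010
step 5: 011000000

011000000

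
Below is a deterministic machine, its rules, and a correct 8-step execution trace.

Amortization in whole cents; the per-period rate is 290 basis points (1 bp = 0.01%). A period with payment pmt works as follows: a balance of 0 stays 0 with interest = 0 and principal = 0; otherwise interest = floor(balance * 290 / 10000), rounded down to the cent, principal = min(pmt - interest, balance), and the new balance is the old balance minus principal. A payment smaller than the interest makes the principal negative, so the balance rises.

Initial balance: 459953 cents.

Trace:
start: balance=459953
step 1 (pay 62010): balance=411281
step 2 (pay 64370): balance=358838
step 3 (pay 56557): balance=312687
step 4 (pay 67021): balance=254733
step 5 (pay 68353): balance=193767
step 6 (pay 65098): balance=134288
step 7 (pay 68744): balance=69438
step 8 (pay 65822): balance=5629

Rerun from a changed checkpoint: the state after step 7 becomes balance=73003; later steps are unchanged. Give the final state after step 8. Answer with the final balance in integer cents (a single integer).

9298

state after step 7 := balance=73003
step 8 (pay 65822): balance=9298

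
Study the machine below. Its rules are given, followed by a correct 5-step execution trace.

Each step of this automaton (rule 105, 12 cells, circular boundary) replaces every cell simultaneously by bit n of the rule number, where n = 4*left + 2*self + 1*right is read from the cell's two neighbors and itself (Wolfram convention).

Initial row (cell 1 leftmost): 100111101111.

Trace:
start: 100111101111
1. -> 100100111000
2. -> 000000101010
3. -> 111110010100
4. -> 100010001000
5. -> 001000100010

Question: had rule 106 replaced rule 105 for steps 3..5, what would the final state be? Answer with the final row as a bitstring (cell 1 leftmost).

000101010000

(re-executing steps 3..5 under rule 106; state before step 3: 000000101010)
3. -> 000001010100
4. -> 000010101000
5. -> 000101010000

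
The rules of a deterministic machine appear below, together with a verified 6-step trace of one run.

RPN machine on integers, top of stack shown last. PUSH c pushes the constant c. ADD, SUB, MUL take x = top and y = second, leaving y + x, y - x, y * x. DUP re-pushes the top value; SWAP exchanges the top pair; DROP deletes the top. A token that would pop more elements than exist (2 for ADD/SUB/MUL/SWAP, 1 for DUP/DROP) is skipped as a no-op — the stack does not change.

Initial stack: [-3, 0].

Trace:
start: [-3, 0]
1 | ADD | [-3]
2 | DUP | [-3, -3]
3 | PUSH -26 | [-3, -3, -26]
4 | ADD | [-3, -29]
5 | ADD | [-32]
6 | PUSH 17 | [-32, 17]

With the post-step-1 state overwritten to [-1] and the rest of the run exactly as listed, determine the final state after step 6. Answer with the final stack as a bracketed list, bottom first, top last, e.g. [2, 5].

[-28, 17]

state after step 1 := [-1]
2 | DUP | [-1, -1]
3 | PUSH -26 | [-1, -1, -26]
4 | ADD | [-1, -27]
5 | ADD | [-28]
6 | PUSH 17 | [-28, 17]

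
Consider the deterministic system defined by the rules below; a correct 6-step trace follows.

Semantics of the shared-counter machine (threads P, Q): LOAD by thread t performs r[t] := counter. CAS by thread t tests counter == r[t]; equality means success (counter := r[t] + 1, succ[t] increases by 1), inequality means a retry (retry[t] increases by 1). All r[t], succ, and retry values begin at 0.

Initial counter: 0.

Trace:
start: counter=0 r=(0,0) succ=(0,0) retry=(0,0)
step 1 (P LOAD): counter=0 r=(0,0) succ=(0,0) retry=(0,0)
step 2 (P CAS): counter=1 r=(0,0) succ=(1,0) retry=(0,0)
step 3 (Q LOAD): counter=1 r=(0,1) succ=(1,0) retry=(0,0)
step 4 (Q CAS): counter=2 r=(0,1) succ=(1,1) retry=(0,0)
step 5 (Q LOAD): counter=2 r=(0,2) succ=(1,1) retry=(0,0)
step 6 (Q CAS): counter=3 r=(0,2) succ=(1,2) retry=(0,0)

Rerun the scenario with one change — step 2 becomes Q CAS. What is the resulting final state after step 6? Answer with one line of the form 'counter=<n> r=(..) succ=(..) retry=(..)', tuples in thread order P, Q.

(re-executing from step 2 with the substitution; state before step 2: counter=0 r=(0,0) succ=(0,0) retry=(0,0))
step 2 (Q CAS): counter=1 r=(0,0) succ=(0,1) retry=(0,0)
step 3 (Q LOAD): counter=1 r=(0,1) succ=(0,1) retry=(0,0)
step 4 (Q CAS): counter=2 r=(0,1) succ=(0,2) retry=(0,0)
step 5 (Q LOAD): counter=2 r=(0,2) succ=(0,2) retry=(0,0)
step 6 (Q CAS): counter=3 r=(0,2) succ=(0,3) retry=(0,0)

counter=3 r=(0,2) succ=(0,3) retry=(0,0)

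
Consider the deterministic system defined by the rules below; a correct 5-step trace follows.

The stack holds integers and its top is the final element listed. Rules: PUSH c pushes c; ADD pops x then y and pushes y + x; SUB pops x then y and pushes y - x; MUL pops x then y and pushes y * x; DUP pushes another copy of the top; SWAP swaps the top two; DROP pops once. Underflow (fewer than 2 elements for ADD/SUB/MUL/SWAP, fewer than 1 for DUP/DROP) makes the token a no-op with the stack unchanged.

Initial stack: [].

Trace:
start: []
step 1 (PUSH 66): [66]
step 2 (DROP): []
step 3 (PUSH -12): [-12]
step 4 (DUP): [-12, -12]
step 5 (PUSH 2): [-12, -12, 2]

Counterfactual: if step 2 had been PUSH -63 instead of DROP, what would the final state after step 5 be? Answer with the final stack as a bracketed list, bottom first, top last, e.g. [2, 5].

(re-executing from step 2 with the substitution; state before step 2: [66])
step 2 (PUSH -63): [66, -63]
step 3 (PUSH -12): [66, -63, -12]
step 4 (DUP): [66, -63, -12, -12]
step 5 (PUSH 2): [66, -63, -12, -12, 2]

[66, -63, -12, -12, 2]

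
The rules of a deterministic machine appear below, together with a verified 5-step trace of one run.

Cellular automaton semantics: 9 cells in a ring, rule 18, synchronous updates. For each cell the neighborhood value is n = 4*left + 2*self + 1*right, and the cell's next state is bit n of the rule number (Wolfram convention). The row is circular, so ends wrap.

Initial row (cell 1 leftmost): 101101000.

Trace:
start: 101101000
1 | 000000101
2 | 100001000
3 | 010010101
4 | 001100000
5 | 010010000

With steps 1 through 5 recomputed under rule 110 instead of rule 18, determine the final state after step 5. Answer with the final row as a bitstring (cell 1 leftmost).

001110011

(re-executing steps 1..5 under rule 110; state before step 1: 101101000)
1 | 111111001
2 | 000001011
3 | 000011111
4 | 000110001
5 | 001110011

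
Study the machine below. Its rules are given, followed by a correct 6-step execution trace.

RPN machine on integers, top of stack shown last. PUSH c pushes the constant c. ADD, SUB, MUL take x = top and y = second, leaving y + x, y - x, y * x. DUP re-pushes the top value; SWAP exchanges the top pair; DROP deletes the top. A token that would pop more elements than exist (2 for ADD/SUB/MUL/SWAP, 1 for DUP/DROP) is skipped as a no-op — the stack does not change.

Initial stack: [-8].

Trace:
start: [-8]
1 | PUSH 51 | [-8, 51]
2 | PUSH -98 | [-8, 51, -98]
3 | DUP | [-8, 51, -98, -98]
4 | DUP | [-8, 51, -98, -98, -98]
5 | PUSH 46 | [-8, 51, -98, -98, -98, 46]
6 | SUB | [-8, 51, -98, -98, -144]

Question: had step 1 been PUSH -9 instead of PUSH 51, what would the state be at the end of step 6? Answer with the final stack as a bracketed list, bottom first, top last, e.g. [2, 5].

(re-executing from step 1 with the substitution; state before step 1: [-8])
1 | PUSH -9 | [-8, -9]
2 | PUSH -98 | [-8, -9, -98]
3 | DUP | [-8, -9, -98, -98]
4 | DUP | [-8, -9, -98, -98, -98]
5 | PUSH 46 | [-8, -9, -98, -98, -98, 46]
6 | SUB | [-8, -9, -98, -98, -144]

[-8, -9, -98, -98, -144]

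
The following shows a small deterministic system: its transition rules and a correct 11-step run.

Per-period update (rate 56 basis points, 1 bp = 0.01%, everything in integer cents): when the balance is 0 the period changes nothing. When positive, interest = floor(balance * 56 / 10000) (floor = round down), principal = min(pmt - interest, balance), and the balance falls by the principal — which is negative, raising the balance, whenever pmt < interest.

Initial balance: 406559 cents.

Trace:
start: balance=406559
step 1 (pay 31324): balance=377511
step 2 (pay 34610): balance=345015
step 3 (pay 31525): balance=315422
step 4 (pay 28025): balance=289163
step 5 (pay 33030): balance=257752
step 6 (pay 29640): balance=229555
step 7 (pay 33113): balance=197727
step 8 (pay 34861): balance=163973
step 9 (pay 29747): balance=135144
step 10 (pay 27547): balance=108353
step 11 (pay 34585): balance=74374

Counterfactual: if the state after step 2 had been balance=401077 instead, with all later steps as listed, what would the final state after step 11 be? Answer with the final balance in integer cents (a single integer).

133326

state after step 2 := balance=401077
step 3 (pay 31525): balance=371798
step 4 (pay 28025): balance=345855
step 5 (pay 33030): balance=314761
step 6 (pay 29640): balance=286883
step 7 (pay 33113): balance=255376
step 8 (pay 34861): balance=221945
step 9 (pay 29747): balance=193440
step 10 (pay 27547): balance=166976
step 11 (pay 34585): balance=133326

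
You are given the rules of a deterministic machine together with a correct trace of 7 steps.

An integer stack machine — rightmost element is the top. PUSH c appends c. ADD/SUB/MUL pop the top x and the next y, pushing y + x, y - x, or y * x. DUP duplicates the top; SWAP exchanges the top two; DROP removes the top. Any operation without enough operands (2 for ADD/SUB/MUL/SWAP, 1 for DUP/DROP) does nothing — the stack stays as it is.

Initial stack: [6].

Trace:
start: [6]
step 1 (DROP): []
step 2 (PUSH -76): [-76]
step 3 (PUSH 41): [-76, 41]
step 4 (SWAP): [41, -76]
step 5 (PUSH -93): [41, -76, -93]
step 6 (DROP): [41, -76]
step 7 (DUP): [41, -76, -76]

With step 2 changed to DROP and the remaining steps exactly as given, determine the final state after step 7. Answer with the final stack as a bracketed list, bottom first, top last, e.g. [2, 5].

[41, 41]

(re-executing from step 2 with the substitution; state before step 2: [])
step 2 (DROP): []
step 3 (PUSH 41): [41]
step 4 (SWAP): [41]
step 5 (PUSH -93): [41, -93]
step 6 (DROP): [41]
step 7 (DUP): [41, 41]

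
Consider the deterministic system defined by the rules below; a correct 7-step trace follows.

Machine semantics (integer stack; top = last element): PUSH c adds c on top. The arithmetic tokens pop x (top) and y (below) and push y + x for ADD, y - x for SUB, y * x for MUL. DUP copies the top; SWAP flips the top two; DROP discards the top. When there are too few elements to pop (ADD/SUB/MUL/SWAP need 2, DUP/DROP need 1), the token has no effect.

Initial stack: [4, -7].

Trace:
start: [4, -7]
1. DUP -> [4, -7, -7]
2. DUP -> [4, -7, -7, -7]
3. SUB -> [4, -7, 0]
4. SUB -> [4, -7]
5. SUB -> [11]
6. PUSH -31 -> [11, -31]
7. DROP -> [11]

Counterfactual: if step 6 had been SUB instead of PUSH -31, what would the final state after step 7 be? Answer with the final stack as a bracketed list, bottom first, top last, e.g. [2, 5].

[]

(re-executing from step 6 with the substitution; state before step 6: [11])
6. SUB -> [11]
7. DROP -> []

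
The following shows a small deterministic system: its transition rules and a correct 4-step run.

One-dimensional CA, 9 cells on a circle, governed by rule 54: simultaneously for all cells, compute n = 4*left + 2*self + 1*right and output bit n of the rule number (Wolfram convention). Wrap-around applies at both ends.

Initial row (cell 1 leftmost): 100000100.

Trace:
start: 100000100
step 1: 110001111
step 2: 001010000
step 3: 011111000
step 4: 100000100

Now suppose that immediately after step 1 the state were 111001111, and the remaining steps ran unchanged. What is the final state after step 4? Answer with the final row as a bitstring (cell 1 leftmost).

state after step 1 := 111001111
step 2: 000110000
step 3: 001001000
step 4: 011111100

011111100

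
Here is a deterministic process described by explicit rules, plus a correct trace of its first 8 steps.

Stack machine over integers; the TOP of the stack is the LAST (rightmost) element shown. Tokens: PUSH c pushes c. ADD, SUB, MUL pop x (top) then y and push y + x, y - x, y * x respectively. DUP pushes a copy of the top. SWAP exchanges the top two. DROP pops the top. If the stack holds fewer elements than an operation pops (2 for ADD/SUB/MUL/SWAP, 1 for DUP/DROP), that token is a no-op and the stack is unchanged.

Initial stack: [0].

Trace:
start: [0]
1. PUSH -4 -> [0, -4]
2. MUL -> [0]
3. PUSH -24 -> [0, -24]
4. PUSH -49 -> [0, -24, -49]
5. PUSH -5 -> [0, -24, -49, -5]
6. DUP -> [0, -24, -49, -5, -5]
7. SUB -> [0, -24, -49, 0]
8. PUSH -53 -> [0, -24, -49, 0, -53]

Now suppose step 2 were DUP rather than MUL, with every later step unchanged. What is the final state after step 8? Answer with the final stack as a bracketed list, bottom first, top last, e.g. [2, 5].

[0, -4, -4, -24, -49, 0, -53]

(re-executing from step 2 with the substitution; state before step 2: [0, -4])
2. DUP -> [0, -4, -4]
3. PUSH -24 -> [0, -4, -4, -24]
4. PUSH -49 -> [0, -4, -4, -24, -49]
5. PUSH -5 -> [0, -4, -4, -24, -49, -5]
6. DUP -> [0, -4, -4, -24, -49, -5, -5]
7. SUB -> [0, -4, -4, -24, -49, 0]
8. PUSH -53 -> [0, -4, -4, -24, -49, 0, -53]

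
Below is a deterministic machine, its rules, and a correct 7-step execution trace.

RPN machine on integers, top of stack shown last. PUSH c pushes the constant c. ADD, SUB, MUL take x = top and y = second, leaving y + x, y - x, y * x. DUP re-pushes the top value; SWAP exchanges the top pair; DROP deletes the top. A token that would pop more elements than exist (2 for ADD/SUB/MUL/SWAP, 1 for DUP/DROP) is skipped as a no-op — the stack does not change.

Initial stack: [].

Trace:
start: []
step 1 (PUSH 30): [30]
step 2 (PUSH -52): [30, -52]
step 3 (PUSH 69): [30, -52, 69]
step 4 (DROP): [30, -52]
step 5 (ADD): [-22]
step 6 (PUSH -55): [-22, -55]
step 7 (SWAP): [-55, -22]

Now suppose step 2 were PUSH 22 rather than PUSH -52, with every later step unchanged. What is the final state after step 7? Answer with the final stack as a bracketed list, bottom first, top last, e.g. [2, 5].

[-55, 52]

(re-executing from step 2 with the substitution; state before step 2: [30])
step 2 (PUSH 22): [30, 22]
step 3 (PUSH 69): [30, 22, 69]
step 4 (DROP): [30, 22]
step 5 (ADD): [52]
step 6 (PUSH -55): [52, -55]
step 7 (SWAP): [-55, 52]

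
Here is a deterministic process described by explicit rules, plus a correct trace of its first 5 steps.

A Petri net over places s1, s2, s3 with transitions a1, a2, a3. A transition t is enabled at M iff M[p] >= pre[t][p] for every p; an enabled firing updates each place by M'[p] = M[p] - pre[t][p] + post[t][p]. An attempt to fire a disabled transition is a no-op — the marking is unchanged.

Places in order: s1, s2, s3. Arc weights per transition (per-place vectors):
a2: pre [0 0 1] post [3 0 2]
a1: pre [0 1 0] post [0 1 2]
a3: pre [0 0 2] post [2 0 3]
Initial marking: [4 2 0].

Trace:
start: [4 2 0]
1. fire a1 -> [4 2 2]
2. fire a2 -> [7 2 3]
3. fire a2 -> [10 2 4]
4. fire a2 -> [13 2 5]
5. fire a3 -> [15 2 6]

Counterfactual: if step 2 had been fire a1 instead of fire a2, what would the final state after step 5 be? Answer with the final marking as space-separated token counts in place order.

(re-executing from step 2 with the substitution; state before step 2: [4 2 2])
2. fire a1 -> [4 2 4]
3. fire a2 -> [7 2 5]
4. fire a2 -> [10 2 6]
5. fire a3 -> [12 2 7]

12 2 7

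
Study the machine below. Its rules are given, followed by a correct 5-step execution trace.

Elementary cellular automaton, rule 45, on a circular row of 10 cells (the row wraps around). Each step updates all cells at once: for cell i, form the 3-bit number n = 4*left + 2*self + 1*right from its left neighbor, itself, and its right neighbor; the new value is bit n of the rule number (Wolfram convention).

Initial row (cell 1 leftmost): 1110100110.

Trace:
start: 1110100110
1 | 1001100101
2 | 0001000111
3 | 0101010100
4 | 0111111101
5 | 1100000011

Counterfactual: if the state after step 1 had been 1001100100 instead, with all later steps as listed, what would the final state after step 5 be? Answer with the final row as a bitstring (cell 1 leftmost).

1001000000

state after step 1 := 1001100100
2 | 1001000100
3 | 1001010100
4 | 1001111100
5 | 1001000000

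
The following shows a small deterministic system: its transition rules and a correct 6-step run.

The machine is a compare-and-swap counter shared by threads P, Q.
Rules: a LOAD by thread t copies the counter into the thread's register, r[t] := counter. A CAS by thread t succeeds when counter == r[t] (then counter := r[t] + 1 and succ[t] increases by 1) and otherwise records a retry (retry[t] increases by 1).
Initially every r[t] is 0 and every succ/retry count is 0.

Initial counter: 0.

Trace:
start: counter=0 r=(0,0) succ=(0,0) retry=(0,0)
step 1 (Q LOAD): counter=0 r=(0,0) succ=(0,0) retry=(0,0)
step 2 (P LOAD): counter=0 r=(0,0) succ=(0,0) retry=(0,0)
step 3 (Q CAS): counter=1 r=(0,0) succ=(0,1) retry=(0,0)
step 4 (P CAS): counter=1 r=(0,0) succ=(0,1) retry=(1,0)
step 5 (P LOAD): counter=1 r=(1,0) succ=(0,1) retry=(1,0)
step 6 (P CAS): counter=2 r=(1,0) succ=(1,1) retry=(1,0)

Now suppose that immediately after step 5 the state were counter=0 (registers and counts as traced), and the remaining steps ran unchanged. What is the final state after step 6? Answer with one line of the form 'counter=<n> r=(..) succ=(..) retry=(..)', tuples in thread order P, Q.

counter=0 r=(1,0) succ=(0,1) retry=(2,0)

state after step 5 := counter=0 r=(1,0) succ=(0,1) retry=(1,0)
step 6 (P CAS): counter=0 r=(1,0) succ=(0,1) retry=(2,0)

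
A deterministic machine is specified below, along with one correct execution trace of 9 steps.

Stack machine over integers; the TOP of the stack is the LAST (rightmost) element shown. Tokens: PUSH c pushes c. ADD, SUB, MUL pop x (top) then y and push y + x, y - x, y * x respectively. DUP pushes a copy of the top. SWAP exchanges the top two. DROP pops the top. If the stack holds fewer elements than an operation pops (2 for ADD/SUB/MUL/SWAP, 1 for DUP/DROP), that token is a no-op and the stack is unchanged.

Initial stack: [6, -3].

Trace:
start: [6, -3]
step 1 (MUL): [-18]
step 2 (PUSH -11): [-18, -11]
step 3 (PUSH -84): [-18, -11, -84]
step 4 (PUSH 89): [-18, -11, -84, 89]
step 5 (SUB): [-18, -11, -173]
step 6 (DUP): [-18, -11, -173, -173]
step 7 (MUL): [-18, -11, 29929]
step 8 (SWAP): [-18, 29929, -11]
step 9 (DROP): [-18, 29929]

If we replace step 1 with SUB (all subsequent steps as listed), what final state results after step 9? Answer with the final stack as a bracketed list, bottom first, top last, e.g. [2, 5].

(re-executing from step 1 with the substitution; state before step 1: [6, -3])
step 1 (SUB): [9]
step 2 (PUSH -11): [9, -11]
step 3 (PUSH -84): [9, -11, -84]
step 4 (PUSH 89): [9, -11, -84, 89]
step 5 (SUB): [9, -11, -173]
step 6 (DUP): [9, -11, -173, -173]
step 7 (MUL): [9, -11, 29929]
step 8 (SWAP): [9, 29929, -11]
step 9 (DROP): [9, 29929]

[9, 29929]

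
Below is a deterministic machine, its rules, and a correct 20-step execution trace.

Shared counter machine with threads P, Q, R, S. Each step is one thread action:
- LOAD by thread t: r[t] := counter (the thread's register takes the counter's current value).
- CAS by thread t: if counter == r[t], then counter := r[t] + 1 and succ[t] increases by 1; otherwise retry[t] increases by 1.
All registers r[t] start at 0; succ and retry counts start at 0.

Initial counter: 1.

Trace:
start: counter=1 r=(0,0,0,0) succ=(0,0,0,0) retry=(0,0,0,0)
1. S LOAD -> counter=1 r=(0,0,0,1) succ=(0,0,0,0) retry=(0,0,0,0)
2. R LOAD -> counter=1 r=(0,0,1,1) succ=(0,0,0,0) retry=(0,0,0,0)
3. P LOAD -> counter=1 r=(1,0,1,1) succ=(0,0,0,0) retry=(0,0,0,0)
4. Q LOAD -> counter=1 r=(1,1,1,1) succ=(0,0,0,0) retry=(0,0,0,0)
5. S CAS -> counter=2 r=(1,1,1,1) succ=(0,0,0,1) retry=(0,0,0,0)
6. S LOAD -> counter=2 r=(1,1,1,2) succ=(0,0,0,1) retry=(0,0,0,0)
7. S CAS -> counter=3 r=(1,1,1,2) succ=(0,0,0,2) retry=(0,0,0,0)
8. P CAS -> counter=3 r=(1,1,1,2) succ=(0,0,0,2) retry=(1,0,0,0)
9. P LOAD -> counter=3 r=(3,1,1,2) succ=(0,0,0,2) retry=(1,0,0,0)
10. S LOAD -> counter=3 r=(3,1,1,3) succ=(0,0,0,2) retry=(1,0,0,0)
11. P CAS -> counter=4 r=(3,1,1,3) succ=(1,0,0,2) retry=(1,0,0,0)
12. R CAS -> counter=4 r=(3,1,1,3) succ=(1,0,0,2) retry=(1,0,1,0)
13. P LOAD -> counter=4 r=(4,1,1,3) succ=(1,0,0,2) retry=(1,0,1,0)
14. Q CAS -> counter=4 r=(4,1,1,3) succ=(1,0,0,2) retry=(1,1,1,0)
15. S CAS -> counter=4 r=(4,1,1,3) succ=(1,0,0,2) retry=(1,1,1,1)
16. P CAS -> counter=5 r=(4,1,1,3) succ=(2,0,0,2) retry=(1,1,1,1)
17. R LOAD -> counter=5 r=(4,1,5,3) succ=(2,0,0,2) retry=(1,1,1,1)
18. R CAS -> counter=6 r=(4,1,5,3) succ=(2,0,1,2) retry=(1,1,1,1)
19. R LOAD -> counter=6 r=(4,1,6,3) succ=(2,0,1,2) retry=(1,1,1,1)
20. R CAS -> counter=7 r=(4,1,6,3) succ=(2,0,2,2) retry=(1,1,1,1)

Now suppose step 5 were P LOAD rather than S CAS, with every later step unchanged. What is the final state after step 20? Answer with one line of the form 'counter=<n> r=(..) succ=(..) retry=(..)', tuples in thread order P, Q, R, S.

(re-executing from step 5 with the substitution; state before step 5: counter=1 r=(1,1,1,1) succ=(0,0,0,0) retry=(0,0,0,0))
5. P LOAD -> counter=1 r=(1,1,1,1) succ=(0,0,0,0) retry=(0,0,0,0)
6. S LOAD -> counter=1 r=(1,1,1,1) succ=(0,0,0,0) retry=(0,0,0,0)
7. S CAS -> counter=2 r=(1,1,1,1) succ=(0,0,0,1) retry=(0,0,0,0)
8. P CAS -> counter=2 r=(1,1,1,1) succ=(0,0,0,1) retry=(1,0,0,0)
9. P LOAD -> counter=2 r=(2,1,1,1) succ=(0,0,0,1) retry=(1,0,0,0)
10. S LOAD -> counter=2 r=(2,1,1,2) succ=(0,0,0,1) retry=(1,0,0,0)
11. P CAS -> counter=3 r=(2,1,1,2) succ=(1,0,0,1) retry=(1,0,0,0)
12. R CAS -> counter=3 r=(2,1,1,2) succ=(1,0,0,1) retry=(1,0,1,0)
13. P LOAD -> counter=3 r=(3,1,1,2) succ=(1,0,0,1) retry=(1,0,1,0)
14. Q CAS -> counter=3 r=(3,1,1,2) succ=(1,0,0,1) retry=(1,1,1,0)
15. S CAS -> counter=3 r=(3,1,1,2) succ=(1,0,0,1) retry=(1,1,1,1)
16. P CAS -> counter=4 r=(3,1,1,2) succ=(2,0,0,1) retry=(1,1,1,1)
17. R LOAD -> counter=4 r=(3,1,4,2) succ=(2,0,0,1) retry=(1,1,1,1)
18. R CAS -> counter=5 r=(3,1,4,2) succ=(2,0,1,1) retry=(1,1,1,1)
19. R LOAD -> counter=5 r=(3,1,5,2) succ=(2,0,1,1) retry=(1,1,1,1)
20. R CAS -> counter=6 r=(3,1,5,2) succ=(2,0,2,1) retry=(1,1,1,1)

counter=6 r=(3,1,5,2) succ=(2,0,2,1) retry=(1,1,1,1)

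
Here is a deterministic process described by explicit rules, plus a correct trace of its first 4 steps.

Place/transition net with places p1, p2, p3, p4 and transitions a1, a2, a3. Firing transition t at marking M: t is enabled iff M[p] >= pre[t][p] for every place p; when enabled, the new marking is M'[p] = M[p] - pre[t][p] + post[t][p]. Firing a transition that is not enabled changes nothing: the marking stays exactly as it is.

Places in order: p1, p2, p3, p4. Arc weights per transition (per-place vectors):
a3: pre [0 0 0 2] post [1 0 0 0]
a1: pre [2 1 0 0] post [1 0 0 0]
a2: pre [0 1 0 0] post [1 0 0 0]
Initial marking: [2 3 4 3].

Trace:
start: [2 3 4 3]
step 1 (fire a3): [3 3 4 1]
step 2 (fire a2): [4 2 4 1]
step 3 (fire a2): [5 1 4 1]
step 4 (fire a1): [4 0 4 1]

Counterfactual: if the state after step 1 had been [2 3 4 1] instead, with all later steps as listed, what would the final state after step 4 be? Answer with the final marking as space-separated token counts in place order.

3 0 4 1

state after step 1 := [2 3 4 1]
step 2 (fire a2): [3 2 4 1]
step 3 (fire a2): [4 1 4 1]
step 4 (fire a1): [3 0 4 1]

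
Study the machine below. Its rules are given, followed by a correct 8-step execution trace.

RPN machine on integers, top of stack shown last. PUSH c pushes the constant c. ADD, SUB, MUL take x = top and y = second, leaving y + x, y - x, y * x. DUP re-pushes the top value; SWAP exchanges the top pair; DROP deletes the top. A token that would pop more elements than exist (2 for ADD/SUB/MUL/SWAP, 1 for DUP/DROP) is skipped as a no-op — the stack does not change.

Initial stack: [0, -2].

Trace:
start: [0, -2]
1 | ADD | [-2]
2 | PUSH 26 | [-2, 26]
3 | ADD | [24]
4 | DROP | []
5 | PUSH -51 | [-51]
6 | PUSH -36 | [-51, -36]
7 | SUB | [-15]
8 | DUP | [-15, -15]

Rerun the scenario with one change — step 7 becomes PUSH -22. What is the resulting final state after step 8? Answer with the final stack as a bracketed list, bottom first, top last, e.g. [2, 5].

[-51, -36, -22, -22]

(re-executing from step 7 with the substitution; state before step 7: [-51, -36])
7 | PUSH -22 | [-51, -36, -22]
8 | DUP | [-51, -36, -22, -22]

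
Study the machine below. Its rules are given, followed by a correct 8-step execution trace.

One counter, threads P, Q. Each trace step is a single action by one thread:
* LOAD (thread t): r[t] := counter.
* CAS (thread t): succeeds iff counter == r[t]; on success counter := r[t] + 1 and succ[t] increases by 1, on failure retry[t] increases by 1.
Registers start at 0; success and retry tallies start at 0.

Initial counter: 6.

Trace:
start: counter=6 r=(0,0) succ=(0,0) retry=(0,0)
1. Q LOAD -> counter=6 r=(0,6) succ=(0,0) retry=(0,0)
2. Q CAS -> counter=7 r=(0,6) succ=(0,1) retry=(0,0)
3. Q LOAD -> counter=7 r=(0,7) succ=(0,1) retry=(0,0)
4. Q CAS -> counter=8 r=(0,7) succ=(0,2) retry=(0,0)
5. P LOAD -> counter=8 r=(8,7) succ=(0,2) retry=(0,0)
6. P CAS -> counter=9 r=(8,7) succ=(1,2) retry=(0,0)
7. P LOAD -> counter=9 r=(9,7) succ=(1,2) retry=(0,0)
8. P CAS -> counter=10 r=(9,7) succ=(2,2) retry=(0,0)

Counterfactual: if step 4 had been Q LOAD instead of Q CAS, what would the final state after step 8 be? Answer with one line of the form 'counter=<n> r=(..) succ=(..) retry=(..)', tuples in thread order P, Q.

(re-executing from step 4 with the substitution; state before step 4: counter=7 r=(0,7) succ=(0,1) retry=(0,0))
4. Q LOAD -> counter=7 r=(0,7) succ=(0,1) retry=(0,0)
5. P LOAD -> counter=7 r=(7,7) succ=(0,1) retry=(0,0)
6. P CAS -> counter=8 r=(7,7) succ=(1,1) retry=(0,0)
7. P LOAD -> counter=8 r=(8,7) succ=(1,1) retry=(0,0)
8. P CAS -> counter=9 r=(8,7) succ=(2,1) retry=(0,0)

counter=9 r=(8,7) succ=(2,1) retry=(0,0)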